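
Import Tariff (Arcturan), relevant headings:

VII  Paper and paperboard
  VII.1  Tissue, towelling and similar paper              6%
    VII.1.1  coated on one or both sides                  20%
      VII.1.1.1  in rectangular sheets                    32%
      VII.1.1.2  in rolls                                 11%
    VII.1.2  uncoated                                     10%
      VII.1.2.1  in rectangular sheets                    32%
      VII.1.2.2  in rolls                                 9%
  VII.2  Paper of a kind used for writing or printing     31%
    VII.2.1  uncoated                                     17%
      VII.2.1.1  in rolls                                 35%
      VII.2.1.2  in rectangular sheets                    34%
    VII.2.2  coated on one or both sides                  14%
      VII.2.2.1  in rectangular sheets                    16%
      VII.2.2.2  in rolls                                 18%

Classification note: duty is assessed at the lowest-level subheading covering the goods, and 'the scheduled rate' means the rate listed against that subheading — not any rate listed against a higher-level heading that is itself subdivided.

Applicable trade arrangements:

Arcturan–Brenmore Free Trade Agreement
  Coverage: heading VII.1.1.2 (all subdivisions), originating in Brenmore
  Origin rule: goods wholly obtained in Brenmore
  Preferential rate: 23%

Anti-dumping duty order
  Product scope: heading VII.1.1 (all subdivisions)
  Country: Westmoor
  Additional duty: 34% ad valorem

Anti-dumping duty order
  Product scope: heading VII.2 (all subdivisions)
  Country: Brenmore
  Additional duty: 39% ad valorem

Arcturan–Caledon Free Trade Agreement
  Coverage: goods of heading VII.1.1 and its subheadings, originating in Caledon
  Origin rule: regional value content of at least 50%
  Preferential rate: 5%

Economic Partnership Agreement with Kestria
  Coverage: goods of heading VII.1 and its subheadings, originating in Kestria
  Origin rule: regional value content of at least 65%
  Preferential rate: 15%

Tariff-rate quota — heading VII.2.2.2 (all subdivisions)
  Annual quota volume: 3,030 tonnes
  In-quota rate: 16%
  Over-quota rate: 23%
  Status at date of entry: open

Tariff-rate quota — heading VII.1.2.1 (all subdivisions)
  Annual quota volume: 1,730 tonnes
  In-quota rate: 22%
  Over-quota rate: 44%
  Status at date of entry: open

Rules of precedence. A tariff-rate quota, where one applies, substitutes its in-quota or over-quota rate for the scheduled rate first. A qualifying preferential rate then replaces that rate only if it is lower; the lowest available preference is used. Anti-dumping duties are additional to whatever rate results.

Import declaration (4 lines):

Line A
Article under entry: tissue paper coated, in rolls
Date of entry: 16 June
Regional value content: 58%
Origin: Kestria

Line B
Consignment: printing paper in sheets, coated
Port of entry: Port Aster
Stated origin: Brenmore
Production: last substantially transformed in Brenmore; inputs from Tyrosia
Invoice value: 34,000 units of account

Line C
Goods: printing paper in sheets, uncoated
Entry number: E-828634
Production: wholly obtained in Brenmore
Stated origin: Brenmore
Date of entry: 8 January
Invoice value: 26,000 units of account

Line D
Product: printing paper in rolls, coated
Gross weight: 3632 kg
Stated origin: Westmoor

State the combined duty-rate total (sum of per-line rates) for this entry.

155%

Line A: tissue paper → VII.1; coated → VII.1.1; in rolls → VII.1.1.2. Scheduled 11%. Kestria agreement on VII.1: RVC < 65%. → 11%.
Line B: printing paper → VII.2; coated → VII.2.2; in sheets → VII.2.2.1. Scheduled 16%. Brenmore agreement on VII.1.1.2: VII.2.2.1 not covered; anti-dumping (Brenmore, VII.2): +39%; total 16% + 39% = 55%. → 55%.
Line C: printing paper → VII.2; uncoated → VII.2.1; in sheets → VII.2.1.2. Scheduled 34%. Brenmore agreement on VII.1.1.2: VII.2.1.2 not covered; anti-dumping (Brenmore, VII.2): +39%; total 34% + 39% = 73%. → 73%.
Line D: printing paper → VII.2; coated → VII.2.2; in rolls → VII.2.2.2. Scheduled 18%. quota on VII.2.2.2 open → in-quota 16%. → 16%.
Sum: 11% + 55% + 73% + 16% = 155%.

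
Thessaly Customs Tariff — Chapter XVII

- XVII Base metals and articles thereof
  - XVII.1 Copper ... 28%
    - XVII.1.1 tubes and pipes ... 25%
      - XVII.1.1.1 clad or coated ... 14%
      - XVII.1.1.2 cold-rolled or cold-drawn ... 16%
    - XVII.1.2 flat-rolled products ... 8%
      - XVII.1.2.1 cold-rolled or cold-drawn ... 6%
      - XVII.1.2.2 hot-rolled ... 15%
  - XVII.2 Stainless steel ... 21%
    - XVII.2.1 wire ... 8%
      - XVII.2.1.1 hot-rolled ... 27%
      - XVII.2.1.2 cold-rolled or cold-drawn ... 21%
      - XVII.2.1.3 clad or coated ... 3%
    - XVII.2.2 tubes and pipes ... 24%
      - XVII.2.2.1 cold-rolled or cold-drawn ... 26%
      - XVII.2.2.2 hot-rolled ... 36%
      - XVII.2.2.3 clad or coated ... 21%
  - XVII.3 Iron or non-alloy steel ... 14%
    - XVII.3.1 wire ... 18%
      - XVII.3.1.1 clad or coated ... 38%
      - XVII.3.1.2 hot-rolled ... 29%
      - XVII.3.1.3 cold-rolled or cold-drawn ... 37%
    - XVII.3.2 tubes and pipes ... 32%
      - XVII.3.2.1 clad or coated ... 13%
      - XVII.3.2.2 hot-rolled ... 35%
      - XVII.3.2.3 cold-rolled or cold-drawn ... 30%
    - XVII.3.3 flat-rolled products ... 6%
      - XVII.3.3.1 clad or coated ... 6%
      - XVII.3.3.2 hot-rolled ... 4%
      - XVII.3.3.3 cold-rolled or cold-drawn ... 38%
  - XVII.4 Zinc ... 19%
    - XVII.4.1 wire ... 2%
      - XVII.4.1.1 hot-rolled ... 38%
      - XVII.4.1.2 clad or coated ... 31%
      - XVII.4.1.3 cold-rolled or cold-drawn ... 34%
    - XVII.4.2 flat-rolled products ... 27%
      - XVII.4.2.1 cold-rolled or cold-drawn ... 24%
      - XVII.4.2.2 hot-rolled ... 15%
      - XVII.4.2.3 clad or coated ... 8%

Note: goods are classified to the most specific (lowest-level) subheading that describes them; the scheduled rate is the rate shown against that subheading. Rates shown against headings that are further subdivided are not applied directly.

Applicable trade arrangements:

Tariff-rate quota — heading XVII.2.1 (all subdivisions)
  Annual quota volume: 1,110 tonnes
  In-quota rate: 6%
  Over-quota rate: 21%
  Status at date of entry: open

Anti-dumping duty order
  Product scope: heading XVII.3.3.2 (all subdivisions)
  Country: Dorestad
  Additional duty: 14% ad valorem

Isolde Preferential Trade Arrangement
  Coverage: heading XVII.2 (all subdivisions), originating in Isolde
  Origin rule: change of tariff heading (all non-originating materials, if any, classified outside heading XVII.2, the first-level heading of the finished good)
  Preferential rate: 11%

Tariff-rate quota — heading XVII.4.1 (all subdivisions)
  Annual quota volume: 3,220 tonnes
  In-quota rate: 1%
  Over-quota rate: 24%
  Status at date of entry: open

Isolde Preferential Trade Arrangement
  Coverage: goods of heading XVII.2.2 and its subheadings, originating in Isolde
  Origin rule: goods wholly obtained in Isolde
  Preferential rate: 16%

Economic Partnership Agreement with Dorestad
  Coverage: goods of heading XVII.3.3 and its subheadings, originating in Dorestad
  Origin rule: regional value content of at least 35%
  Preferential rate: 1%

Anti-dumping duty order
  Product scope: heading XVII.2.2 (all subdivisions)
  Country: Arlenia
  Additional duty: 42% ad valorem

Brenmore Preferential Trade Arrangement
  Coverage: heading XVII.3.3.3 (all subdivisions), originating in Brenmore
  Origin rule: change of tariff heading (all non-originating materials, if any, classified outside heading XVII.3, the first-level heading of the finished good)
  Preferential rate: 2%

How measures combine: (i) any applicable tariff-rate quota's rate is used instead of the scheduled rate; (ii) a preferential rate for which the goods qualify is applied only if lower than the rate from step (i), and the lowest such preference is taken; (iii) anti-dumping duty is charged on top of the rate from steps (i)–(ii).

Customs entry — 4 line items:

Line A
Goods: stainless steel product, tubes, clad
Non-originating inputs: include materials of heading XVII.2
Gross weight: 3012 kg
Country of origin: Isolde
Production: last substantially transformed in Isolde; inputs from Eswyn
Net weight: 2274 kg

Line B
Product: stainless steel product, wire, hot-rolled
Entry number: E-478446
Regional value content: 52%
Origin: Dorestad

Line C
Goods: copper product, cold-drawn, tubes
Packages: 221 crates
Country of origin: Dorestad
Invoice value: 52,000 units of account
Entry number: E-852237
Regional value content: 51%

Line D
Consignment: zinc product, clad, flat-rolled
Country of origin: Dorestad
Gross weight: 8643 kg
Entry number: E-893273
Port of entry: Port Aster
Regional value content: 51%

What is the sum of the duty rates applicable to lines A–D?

Line A: stainless steel → XVII.2; tubes → XVII.2.2; clad → XVII.2.2.3. Scheduled 21%. Isolde agreement on XVII.2: CTH not met; Isolde agreement on XVII.2.2: not wholly obtained. → 21%.
Line B: stainless steel → XVII.2; wire → XVII.2.1; hot-rolled → XVII.2.1.1. Scheduled 27%. quota on XVII.2.1 open → in-quota 6%; Dorestad agreement on XVII.3.3: XVII.2.1.1 not covered. → 6%.
Line C: copper → XVII.1; tubes → XVII.1.1; cold-drawn → XVII.1.1.2. Scheduled 16%. Dorestad agreement on XVII.3.3: XVII.1.1.2 not covered. → 16%.
Line D: zinc → XVII.4; flat-rolled → XVII.4.2; clad → XVII.4.2.3. Scheduled 8%. Dorestad agreement on XVII.3.3: XVII.4.2.3 not covered. → 8%.
Sum: 21% + 6% + 16% + 8% = 51%.

51%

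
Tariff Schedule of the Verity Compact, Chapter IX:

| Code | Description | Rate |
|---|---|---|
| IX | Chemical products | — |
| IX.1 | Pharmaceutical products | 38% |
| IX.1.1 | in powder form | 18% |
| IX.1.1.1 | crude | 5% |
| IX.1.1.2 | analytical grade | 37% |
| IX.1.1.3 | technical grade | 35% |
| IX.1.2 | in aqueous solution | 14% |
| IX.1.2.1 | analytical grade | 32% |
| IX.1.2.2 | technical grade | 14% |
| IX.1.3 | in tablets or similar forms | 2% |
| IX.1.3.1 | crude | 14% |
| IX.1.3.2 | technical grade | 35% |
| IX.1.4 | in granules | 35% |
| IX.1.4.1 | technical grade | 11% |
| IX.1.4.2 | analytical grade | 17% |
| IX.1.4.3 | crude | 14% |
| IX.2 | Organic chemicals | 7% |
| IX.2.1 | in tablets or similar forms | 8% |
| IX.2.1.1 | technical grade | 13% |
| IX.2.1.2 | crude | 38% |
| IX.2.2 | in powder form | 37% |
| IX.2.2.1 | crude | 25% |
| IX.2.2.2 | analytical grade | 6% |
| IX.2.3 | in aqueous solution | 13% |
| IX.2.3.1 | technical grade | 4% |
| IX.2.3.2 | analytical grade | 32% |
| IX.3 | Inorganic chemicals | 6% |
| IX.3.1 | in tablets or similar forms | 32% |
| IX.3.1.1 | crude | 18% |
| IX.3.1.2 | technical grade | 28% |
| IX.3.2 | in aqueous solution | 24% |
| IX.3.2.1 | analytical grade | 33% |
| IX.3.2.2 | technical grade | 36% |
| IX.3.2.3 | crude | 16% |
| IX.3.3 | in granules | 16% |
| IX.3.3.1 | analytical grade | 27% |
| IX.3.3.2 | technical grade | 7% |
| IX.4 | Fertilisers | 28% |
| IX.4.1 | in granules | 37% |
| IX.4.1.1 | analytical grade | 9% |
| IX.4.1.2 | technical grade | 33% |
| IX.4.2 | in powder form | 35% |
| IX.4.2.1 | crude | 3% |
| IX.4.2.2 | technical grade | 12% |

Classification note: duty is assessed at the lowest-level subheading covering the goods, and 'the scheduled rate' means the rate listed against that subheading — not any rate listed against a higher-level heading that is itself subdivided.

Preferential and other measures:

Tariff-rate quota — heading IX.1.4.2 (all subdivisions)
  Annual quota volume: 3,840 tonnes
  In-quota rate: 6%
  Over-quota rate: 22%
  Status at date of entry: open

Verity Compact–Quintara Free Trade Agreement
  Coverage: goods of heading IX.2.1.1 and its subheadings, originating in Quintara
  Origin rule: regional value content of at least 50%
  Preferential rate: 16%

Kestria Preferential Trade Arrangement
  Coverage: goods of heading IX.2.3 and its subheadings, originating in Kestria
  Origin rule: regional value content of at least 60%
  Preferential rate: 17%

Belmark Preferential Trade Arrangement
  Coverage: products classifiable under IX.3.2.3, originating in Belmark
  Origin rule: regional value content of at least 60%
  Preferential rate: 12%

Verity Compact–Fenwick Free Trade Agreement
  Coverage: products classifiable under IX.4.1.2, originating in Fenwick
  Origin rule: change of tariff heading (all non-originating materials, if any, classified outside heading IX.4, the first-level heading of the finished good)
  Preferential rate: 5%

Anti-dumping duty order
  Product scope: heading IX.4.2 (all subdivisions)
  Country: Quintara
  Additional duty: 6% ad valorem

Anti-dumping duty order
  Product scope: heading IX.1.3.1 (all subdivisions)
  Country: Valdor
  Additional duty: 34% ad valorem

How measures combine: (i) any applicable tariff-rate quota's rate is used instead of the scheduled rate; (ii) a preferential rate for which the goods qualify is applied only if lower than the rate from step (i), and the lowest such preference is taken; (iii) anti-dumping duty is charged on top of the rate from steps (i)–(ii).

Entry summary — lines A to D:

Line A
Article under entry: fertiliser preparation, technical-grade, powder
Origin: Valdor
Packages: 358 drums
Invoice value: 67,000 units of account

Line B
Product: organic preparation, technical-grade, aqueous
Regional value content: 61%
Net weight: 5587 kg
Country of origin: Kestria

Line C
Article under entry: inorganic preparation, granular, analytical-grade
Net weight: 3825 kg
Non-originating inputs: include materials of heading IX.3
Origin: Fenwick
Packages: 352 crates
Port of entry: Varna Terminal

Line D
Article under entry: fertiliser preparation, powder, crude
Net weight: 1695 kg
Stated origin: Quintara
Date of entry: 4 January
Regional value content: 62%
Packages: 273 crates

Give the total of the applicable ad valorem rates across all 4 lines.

Line A: fertiliser → IX.4; powder → IX.4.2; technical-grade → IX.4.2.2. Scheduled 12%. No special measure applies. → 12%.
Line B: organic → IX.2; aqueous → IX.2.3; technical-grade → IX.2.3.1. Scheduled 4%. Kestria agreement on IX.2.3: RVC ≥ 60% → 17% available; preference 17% not lower than 4% → no reduction. → 4%.
Line C: inorganic → IX.3; granular → IX.3.3; analytical-grade → IX.3.3.1. Scheduled 27%. Fenwick agreement on IX.4.1.2: IX.3.3.1 not covered. → 27%.
Line D: fertiliser → IX.4; powder → IX.4.2; crude → IX.4.2.1. Scheduled 3%. Quintara agreement on IX.2.1.1: IX.4.2.1 not covered; anti-dumping (Quintara, IX.4.2): +6%; total 3% + 6% = 9%. → 9%.
Sum: 12% + 4% + 27% + 9% = 52%.

52%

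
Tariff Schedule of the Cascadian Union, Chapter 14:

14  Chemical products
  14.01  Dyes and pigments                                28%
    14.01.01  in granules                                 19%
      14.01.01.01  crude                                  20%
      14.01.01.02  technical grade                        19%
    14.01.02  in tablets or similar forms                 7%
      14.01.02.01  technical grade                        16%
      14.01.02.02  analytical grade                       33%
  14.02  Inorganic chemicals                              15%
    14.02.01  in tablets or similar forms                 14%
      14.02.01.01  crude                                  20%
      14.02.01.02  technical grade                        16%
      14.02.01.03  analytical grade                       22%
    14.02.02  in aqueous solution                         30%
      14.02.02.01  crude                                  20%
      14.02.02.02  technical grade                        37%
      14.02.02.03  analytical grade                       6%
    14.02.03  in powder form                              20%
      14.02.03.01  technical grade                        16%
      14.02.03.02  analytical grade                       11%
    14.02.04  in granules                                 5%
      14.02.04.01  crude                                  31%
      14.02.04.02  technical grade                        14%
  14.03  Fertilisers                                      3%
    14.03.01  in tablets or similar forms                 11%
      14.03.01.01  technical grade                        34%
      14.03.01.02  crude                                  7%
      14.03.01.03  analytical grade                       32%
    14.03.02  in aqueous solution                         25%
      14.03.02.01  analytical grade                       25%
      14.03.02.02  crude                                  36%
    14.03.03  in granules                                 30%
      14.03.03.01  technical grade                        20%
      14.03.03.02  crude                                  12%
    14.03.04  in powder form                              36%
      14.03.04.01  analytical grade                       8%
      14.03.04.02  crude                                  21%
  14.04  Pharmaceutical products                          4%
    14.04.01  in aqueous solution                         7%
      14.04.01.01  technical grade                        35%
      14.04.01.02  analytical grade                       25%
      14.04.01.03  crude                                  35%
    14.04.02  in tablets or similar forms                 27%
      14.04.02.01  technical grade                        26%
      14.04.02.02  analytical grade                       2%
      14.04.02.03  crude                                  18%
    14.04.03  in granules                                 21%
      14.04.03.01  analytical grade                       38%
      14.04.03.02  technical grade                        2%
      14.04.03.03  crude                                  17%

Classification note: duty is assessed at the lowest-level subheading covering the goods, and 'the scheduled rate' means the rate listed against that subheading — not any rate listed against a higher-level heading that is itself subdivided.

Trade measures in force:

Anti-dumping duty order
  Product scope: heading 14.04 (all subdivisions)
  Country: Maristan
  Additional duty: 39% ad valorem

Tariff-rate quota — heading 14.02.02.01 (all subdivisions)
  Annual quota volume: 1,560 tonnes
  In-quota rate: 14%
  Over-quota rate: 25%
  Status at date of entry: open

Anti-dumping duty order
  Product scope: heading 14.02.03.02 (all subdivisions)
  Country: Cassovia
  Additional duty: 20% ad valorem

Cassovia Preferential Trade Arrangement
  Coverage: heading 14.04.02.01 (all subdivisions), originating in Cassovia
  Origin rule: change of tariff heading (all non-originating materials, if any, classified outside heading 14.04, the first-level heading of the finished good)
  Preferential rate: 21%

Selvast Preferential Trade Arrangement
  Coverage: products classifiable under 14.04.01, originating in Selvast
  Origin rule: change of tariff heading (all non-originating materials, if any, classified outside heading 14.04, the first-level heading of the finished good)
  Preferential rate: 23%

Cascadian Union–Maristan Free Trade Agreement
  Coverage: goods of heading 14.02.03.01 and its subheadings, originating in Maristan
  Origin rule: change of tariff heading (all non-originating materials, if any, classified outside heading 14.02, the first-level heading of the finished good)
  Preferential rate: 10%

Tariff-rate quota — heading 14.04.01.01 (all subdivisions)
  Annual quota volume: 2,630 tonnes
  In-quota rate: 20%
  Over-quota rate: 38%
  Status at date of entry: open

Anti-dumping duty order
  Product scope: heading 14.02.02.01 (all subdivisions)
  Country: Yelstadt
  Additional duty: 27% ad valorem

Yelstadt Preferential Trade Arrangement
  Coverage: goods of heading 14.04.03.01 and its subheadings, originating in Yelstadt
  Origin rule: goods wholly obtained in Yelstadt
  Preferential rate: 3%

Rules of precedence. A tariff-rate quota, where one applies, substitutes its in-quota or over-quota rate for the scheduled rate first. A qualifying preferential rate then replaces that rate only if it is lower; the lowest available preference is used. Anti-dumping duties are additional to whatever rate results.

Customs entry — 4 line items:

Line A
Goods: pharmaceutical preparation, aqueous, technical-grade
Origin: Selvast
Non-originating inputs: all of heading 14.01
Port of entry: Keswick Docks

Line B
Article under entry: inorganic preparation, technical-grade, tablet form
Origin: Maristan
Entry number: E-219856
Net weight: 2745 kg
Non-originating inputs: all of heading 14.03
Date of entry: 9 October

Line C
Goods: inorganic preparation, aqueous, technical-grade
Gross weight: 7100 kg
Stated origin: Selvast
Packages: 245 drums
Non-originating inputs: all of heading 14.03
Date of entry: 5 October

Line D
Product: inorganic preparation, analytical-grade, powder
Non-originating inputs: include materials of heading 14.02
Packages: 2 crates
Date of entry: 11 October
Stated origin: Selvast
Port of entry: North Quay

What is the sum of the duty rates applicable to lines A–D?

84%

Line A: pharmaceutical → 14.04; aqueous → 14.04.01; technical-grade → 14.04.01.01. Scheduled 35%. quota on 14.04.01.01 open → in-quota 20%; Selvast agreement on 14.04.01: CTH met → 23% available; preference 23% not lower than 20% → no reduction. → 20%.
Line B: inorganic → 14.02; tablet form → 14.02.01; technical-grade → 14.02.01.02. Scheduled 16%. Maristan agreement on 14.02.03.01: 14.02.01.02 not covered. → 16%.
Line C: inorganic → 14.02; aqueous → 14.02.02; technical-grade → 14.02.02.02. Scheduled 37%. Selvast agreement on 14.04.01: 14.02.02.02 not covered. → 37%.
Line D: inorganic → 14.02; powder → 14.02.03; analytical-grade → 14.02.03.02. Scheduled 11%. Selvast agreement on 14.04.01: 14.02.03.02 not covered. → 11%.
Sum: 20% + 16% + 37% + 11% = 84%.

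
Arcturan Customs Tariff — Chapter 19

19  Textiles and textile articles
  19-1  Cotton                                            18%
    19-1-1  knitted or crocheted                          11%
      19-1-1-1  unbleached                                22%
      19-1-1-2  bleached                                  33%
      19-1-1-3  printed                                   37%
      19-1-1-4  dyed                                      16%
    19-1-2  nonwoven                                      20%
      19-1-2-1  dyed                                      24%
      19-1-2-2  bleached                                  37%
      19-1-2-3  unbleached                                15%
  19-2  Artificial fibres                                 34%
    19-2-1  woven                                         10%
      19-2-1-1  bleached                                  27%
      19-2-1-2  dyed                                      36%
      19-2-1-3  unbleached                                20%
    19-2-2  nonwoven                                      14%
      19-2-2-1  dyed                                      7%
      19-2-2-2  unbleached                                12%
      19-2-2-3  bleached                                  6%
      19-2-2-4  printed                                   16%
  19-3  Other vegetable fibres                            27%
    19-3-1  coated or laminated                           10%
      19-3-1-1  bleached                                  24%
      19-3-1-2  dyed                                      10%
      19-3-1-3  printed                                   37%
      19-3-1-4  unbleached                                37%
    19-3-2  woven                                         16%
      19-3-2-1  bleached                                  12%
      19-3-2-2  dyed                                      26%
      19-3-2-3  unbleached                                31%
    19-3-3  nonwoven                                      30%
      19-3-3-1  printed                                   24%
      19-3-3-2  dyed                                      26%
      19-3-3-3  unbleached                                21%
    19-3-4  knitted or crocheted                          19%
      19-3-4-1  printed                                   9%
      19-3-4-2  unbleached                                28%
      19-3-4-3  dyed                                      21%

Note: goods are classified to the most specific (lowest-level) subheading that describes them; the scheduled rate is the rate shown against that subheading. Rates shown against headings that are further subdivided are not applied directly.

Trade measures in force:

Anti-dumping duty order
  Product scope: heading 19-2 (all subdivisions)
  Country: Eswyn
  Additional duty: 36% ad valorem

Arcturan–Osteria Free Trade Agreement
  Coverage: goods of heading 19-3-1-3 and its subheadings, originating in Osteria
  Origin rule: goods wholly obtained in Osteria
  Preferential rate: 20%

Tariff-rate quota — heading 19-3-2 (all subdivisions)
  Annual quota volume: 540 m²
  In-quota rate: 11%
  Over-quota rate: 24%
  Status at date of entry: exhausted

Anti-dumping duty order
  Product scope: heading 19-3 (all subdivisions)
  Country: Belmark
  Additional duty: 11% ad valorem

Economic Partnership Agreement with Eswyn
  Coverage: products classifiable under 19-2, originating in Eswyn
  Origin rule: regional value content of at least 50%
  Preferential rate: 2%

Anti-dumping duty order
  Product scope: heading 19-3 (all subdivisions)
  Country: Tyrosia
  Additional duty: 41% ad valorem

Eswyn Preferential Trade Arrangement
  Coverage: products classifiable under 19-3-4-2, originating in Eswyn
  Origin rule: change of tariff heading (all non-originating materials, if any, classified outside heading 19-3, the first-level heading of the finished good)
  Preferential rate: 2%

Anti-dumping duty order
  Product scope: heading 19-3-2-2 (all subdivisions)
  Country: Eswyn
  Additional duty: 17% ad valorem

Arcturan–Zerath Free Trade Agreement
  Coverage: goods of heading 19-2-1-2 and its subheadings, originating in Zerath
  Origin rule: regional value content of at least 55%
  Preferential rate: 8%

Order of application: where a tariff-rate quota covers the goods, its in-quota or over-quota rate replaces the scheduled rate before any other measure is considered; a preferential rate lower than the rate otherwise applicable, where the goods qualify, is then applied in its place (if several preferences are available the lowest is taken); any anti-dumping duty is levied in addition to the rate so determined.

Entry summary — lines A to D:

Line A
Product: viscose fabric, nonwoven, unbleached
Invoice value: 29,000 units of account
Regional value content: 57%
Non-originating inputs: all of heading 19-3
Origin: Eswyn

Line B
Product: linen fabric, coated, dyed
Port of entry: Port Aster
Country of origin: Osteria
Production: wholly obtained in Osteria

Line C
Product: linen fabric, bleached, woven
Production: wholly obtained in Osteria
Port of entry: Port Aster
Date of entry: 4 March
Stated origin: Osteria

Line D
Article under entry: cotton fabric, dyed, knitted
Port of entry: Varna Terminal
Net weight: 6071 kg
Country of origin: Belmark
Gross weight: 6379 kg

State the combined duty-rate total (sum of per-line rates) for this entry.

Line A: viscose → 19-2; nonwoven → 19-2-2; unbleached → 19-2-2-2. Scheduled 12%. Eswyn agreement on 19-2: RVC ≥ 50% → 2% available; Eswyn agreement on 19-3-4-2: 19-2-2-2 not covered; preferential 2%; anti-dumping (Eswyn, 19-2): +36%; total 2% + 36% = 38%. → 38%.
Line B: linen → 19-3; coated → 19-3-1; dyed → 19-3-1-2. Scheduled 10%. Osteria agreement on 19-3-1-3: 19-3-1-2 not covered. → 10%.
Line C: linen → 19-3; woven → 19-3-2; bleached → 19-3-2-1. Scheduled 12%. quota on 19-3-2 exhausted → over-quota 24%; Osteria agreement on 19-3-1-3: 19-3-2-1 not covered. → 24%.
Line D: cotton → 19-1; knitted → 19-1-1; dyed → 19-1-1-4. Scheduled 16%. No special measure applies. → 16%.
Sum: 38% + 10% + 24% + 16% = 88%.

88%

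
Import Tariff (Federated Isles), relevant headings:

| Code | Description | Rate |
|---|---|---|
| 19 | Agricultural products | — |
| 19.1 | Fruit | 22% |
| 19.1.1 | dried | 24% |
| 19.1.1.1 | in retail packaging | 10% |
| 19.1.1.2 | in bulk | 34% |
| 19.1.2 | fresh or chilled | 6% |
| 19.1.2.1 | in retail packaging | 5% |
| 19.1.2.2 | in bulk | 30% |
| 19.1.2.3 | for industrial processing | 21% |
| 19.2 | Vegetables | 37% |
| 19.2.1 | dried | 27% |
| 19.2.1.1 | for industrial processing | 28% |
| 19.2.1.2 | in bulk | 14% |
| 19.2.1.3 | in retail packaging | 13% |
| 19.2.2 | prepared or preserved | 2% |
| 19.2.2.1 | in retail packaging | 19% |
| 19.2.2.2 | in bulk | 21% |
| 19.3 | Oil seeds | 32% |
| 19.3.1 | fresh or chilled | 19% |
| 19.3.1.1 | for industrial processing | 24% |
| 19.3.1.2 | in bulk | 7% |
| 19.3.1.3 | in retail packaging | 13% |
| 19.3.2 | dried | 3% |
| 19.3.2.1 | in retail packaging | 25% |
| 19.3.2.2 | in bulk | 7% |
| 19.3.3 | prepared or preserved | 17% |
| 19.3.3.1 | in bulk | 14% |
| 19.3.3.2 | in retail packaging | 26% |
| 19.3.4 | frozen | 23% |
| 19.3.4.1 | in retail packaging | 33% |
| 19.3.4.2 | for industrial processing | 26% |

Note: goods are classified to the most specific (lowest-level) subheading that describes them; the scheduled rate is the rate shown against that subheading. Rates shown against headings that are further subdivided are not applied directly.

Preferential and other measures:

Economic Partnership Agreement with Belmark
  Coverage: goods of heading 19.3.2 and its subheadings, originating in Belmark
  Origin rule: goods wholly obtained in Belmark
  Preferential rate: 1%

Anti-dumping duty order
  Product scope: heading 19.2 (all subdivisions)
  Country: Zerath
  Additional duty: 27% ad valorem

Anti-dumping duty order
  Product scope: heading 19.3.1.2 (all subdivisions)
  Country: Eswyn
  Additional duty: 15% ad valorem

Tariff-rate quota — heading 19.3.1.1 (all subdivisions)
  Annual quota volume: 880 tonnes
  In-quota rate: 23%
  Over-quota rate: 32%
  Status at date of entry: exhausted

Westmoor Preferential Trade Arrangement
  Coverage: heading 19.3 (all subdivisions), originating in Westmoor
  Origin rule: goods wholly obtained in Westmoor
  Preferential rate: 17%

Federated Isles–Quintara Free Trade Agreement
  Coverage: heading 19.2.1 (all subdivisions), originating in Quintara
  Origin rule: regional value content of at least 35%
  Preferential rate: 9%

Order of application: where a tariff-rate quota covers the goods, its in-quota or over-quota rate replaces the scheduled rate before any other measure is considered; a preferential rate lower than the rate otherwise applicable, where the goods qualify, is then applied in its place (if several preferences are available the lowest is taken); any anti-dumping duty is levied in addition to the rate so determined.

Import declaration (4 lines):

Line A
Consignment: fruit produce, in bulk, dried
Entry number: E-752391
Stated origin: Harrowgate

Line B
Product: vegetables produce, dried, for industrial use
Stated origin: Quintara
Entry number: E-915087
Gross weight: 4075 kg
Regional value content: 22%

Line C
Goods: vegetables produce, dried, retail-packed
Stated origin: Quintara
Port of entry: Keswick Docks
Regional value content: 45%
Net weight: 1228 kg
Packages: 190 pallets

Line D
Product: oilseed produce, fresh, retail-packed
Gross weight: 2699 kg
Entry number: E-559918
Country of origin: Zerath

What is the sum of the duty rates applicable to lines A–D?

84%

Line A: fruit → 19.1; dried → 19.1.1; in bulk → 19.1.1.2. Scheduled 34%. No special measure applies. → 34%.
Line B: vegetables → 19.2; dried → 19.2.1; for industrial use → 19.2.1.1. Scheduled 28%. Quintara agreement on 19.2.1: RVC < 35%. → 28%.
Line C: vegetables → 19.2; dried → 19.2.1; retail-packed → 19.2.1.3. Scheduled 13%. Quintara agreement on 19.2.1: RVC ≥ 35% → 9% available; preferential 9%. → 9%.
Line D: oilseed → 19.3; fresh → 19.3.1; retail-packed → 19.3.1.3. Scheduled 13%. No special measure applies. → 13%.
Sum: 34% + 28% + 9% + 13% = 84%.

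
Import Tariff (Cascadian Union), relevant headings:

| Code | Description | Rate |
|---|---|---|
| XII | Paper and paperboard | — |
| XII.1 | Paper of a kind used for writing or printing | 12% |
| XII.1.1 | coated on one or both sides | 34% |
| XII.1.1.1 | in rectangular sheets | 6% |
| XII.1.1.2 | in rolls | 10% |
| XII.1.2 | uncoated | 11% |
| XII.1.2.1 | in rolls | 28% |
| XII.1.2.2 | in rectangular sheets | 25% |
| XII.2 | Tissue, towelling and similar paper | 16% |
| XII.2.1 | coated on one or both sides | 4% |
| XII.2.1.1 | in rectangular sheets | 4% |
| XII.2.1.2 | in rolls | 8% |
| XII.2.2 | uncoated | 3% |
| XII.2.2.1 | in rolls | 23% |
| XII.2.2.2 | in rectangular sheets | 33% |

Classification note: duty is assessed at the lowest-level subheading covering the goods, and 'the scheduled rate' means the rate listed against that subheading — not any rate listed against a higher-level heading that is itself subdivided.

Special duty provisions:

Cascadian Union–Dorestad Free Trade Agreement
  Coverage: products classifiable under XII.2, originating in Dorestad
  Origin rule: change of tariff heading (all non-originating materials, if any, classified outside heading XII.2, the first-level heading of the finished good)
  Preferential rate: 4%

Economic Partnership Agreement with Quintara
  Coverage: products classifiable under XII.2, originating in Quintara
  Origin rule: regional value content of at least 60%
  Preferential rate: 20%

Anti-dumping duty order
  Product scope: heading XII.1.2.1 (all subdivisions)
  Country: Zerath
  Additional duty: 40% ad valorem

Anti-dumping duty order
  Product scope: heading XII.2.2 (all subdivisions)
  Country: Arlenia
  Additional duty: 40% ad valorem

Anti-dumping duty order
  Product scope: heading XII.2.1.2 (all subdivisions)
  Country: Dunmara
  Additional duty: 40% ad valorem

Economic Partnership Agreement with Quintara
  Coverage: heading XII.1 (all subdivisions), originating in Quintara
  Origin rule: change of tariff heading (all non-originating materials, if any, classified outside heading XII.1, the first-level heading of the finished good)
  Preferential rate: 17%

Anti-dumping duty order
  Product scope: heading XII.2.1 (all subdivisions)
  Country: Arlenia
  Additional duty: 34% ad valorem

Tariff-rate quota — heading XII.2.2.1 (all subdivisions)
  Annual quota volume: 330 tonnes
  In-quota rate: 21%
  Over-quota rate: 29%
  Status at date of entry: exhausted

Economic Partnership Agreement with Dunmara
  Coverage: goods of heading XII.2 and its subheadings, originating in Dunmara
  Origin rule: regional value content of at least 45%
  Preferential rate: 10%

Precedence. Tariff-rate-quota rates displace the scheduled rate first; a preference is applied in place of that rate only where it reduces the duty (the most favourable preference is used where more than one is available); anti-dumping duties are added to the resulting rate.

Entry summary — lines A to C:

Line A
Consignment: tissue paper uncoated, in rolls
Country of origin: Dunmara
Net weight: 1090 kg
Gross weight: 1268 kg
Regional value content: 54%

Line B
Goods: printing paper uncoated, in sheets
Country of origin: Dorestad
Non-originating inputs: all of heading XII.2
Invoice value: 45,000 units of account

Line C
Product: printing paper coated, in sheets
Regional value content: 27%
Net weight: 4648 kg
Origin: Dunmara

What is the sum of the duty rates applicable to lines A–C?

Line A: tissue paper → XII.2; uncoated → XII.2.2; in rolls → XII.2.2.1. Scheduled 23%. quota on XII.2.2.1 exhausted → over-quota 29%; Dunmara agreement on XII.2: RVC ≥ 45% → 10% available; preferential 10%. → 10%.
Line B: printing paper → XII.1; uncoated → XII.1.2; in sheets → XII.1.2.2. Scheduled 25%. Dorestad agreement on XII.2: XII.1.2.2 not covered. → 25%.
Line C: printing paper → XII.1; coated → XII.1.1; in sheets → XII.1.1.1. Scheduled 6%. Dunmara agreement on XII.2: XII.1.1.1 not covered. → 6%.
Sum: 10% + 25% + 6% = 41%.

41%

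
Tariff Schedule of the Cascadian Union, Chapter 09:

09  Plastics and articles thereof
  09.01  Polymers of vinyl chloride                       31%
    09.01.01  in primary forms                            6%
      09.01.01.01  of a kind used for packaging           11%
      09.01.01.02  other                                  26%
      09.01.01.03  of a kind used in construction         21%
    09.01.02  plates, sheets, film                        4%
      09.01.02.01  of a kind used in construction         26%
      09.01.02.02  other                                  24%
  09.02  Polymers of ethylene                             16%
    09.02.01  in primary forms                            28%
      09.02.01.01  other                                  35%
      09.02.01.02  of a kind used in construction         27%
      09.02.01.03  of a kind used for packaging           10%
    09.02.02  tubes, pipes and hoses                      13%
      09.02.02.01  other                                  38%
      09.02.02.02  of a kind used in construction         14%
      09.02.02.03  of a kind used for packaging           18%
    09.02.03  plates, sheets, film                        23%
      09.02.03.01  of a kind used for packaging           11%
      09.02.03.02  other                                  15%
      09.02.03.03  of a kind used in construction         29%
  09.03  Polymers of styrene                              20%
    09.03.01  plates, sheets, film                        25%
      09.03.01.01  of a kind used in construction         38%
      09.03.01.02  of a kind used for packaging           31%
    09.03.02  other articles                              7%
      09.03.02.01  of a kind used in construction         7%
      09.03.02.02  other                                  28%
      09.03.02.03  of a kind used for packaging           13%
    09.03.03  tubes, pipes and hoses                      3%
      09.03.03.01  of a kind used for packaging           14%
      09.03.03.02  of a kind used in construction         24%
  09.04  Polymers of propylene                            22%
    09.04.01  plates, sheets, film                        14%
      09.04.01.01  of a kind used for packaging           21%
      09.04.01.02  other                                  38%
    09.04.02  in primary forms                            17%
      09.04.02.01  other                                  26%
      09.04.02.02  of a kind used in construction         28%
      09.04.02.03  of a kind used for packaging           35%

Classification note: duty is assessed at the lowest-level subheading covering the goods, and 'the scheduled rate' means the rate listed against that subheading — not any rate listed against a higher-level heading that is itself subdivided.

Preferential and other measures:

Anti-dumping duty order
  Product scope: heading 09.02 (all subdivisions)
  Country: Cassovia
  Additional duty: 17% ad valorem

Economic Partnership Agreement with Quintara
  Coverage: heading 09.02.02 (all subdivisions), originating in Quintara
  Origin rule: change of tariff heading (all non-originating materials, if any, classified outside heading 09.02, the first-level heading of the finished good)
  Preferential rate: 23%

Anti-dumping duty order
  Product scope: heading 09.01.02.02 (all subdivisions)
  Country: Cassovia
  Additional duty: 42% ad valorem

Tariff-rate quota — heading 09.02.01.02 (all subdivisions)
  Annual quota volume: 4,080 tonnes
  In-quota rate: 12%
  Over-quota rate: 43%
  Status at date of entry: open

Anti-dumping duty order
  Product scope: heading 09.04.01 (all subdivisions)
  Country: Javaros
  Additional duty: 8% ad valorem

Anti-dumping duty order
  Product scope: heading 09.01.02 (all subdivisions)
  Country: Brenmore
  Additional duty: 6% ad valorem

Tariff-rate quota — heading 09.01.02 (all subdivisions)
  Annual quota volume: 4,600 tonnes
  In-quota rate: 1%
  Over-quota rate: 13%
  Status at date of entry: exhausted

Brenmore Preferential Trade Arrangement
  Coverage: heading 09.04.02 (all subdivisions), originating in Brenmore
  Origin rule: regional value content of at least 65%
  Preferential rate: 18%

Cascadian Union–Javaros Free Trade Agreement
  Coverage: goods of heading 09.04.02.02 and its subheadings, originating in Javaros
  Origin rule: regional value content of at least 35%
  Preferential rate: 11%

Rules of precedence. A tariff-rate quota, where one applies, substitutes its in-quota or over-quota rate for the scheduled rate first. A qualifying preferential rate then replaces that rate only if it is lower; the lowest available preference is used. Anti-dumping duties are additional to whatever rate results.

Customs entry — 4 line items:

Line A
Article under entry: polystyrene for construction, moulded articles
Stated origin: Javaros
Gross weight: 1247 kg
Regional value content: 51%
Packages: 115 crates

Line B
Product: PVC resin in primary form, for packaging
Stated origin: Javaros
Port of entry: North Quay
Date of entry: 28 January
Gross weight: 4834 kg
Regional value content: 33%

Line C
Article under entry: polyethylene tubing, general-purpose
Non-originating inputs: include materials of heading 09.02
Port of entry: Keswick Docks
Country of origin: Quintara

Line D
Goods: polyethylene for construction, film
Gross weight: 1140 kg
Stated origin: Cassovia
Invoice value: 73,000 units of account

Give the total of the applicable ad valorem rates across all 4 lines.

Line A: polystyrene → 09.03; moulded articles → 09.03.02; for construction → 09.03.02.01. Scheduled 7%. Javaros agreement on 09.04.02.02: 09.03.02.01 not covered. → 7%.
Line B: PVC → 09.01; resin in primary form → 09.01.01; for packaging → 09.01.01.01. Scheduled 11%. Javaros agreement on 09.04.02.02: 09.01.01.01 not covered. → 11%.
Line C: polyethylene → 09.02; tubing → 09.02.02; general-purpose → 09.02.02.01. Scheduled 38%. Quintara agreement on 09.02.02: CTH not met. → 38%.
Line D: polyethylene → 09.02; film → 09.02.03; for construction → 09.02.03.03. Scheduled 29%. anti-dumping (Cassovia, 09.02): +17%; total 29% + 17% = 46%. → 46%.
Sum: 7% + 11% + 38% + 46% = 102%.

102%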